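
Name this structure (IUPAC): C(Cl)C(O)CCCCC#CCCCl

Counting along the main chain through the –OH group and the multiple bond gives 10 carbons: the parent is decane.
The principal characteristic group is an alcohol (–OH), named with the suffix -ol.
There is one C≡C triple bond, indicated by the ending -yne.
The numbering direction is chosen so that numbering from this end puts the hydroxyl group at C-2 rather than C-9.
This places the hydroxyl at C-2; the triple bond between C-7 and C-8; chloro groups at C-1 and C-10.
The name is 1,10-dichlorodec-7-yn-2-ol.

1,10-dichlorodec-7-yn-2-ol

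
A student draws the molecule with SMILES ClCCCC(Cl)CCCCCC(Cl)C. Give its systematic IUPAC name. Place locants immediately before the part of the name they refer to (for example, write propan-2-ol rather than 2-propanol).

1,4,10-trichloroundecane

The longest carbon chain is 11 atoms: the parent is undecane.
The numbering direction is chosen so that the substituent locant set {1,4,10} is lower than {2,8,11} at the first point of difference.
That gives chloro groups at C-1 and C-4 and C-10.
The name is 1,4,10-trichloroundecane.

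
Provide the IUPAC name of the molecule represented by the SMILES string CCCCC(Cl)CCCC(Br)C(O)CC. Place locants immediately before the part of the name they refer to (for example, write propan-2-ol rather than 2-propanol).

4-bromo-8-chlorododecan-3-ol

The longest carbon chain that includes the –OH group has 12 carbons, so the parent hydride is dodecane.
An alcohol (–OH) is the principal characteristic group, giving the suffix -ol.
The numbering direction is chosen so that numbering from this end puts the hydroxyl group at C-3 rather than C-10.
This places the hydroxyl at C-3; a bromo group at C-4; a chloro group at C-8.
Substituent prefixes are cited in alphabetical order (multiplying prefixes like di-/tri- are ignored for ordering).
Assembling the pieces gives 4-bromo-8-chlorododecan-3-ol.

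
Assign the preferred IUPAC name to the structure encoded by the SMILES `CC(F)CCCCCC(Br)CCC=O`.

4-bromo-10-fluoroundecanal

Counting along the main chain through the –CHO group gives 11 carbons: the parent is undecane.
The highest-priority functional group is an aldehyde (terminal –CHO), so the name ends in -al.
The numbering direction is chosen so that the aldehyde carbon is C-1 by definition.
That gives a bromo group at C-4; a fluoro group at C-10.
Substituent prefixes are cited in alphabetical order (multiplying prefixes like di-/tri- are ignored for ordering).
Putting it together: 4-bromo-10-fluoroundecanal.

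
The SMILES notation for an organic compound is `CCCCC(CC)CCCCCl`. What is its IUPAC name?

1-chloro-5-ethylnonane

The longest continuous carbon chain has 9 atoms, so the parent hydride is nonane.
The numbering direction is chosen so that the substituent locant set {1,5} is lower than {5,9} at the first point of difference.
With this numbering: a chloro group at C-1; an ethyl group at C-5.
The substituents are ordered alphabetically, ignoring any di-/tri- multipliers.
The name is 1-chloro-5-ethylnonane.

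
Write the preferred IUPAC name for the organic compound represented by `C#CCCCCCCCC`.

dec-1-yne

The longest carbon chain that includes the multiple bond has 10 carbons, so the parent hydride is decane.
A C≡C triple bond in the chain gives the infix -yne-.
The numbering direction is chosen so that numbering from this end puts the triple bond at C-1 rather than C-9.
This places the triple bond between C-1 and C-2.
The name is dec-1-yne.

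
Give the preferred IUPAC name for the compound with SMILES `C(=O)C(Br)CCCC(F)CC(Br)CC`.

2,8-dibromo-6-fluorodecanal

The longest carbon chain that includes the –CHO group has 10 carbons, so the parent hydride is decane.
The principal characteristic group is an aldehyde (terminal –CHO), named with the suffix -al.
Number the chain so that the aldehyde carbon is C-1 by definition.
With this numbering: bromo groups at C-2 and C-8; a fluoro group at C-6.
Prefixes are listed alphabetically: bromo, fluoro.
Assembling the pieces gives 2,8-dibromo-6-fluorodecanal.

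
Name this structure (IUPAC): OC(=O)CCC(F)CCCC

4-fluorooctanoic acid

Counting along the main chain through the –COOH group gives 8 carbons: the parent is octane.
The highest-priority functional group is a carboxylic acid (terminal –COOH), so the name ends in -oic acid.
Choose the numbering such that the carboxylic acid carbon is C-1 by definition.
That gives a fluoro group at C-4.
Putting it together: 4-fluorooctanoic acid.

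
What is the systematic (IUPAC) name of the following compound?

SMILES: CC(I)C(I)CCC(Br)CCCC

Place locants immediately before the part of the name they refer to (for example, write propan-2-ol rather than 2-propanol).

The parent chain contains 10 carbons (decane).
The numbering direction is chosen so that the substituent locant set {2,3,6} is lower than {5,8,9} at the first point of difference.
This places a bromo group at C-6; iodo groups at C-2 and C-3.
Prefixes are listed alphabetically: bromo, iodo.
Assembling the pieces gives 6-bromo-2,3-diiododecane.

6-bromo-2,3-diiododecane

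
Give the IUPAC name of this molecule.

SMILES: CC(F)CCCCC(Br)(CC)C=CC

The longest carbon chain that includes the multiple bond has 10 carbons, so the parent hydride is decane.
A C=C double bond in the chain gives the infix -ene-.
Choose the numbering such that numbering from this end puts the double bond at C-2 rather than C-8.
With this numbering: the double bond between C-2 and C-3; a bromo group at C-4; an ethyl group at C-4; a fluoro group at C-9.
Substituent prefixes are cited in alphabetical order (multiplying prefixes like di-/tri- are ignored for ordering).
Putting it together: 4-bromo-4-ethyl-9-fluorodec-2-ene.

4-bromo-4-ethyl-9-fluorodec-2-ene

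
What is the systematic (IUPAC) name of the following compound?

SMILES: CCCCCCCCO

octan-1-ol

The longest carbon chain that includes the –OH group has 8 carbons, so the parent hydride is octane.
The highest-priority functional group is an alcohol (–OH), so the name ends in -ol.
Number the chain so that numbering from this end puts the hydroxyl group at C-1 rather than C-8.
This places the hydroxyl at C-1.
Assembling the pieces gives octan-1-ol.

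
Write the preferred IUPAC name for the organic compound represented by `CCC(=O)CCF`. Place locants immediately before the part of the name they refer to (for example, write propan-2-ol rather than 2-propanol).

The longest chain bearing the carbonyl is 5 carbons long (pentane).
A ketone (C=O on an internal carbon) is the principal characteristic group, giving the suffix -one.
Choose the numbering such that the substituent locant set {1} is lower than {5} at the first point of difference.
This places the carbonyl at C-3; a fluoro group at C-1.
Assembling the pieces gives 1-fluoropentan-3-one.

1-fluoropentan-3-one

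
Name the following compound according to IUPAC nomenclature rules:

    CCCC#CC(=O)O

Counting along the main chain through the –COOH group and the multiple bond gives 6 carbons: the parent is hexane.
A carboxylic acid (terminal –COOH) is the principal characteristic group, giving the suffix -oic acid.
There is one C≡C triple bond, indicated by the ending -yne.
Number the chain so that the carboxylic acid carbon is C-1 by definition.
This places the triple bond between C-2 and C-3.
Putting it together: hex-2-ynoic acid.

hex-2-ynoic acid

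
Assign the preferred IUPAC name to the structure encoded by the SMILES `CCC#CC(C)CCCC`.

5-methylnon-3-yne

The longest carbon chain that includes the multiple bond has 9 carbons, so the parent hydride is nonane.
The chain contains a C≡C triple bond, so the unsaturation ending is -yne.
Number the chain so that numbering from this end puts the triple bond at C-3 rather than C-6.
That gives the triple bond between C-3 and C-4; a methyl group at C-5.
Assembling the pieces gives 5-methylnon-3-yne.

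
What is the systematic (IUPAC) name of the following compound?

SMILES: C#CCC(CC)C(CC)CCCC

4,5-diethylnon-1-yne

Counting along the main chain through the multiple bond gives 9 carbons: the parent is nonane.
The chain contains a C≡C triple bond, so the unsaturation ending is -yne.
Choose the numbering such that numbering from this end puts the triple bond at C-1 rather than C-8.
With this numbering: the triple bond between C-1 and C-2; ethyl groups at C-4 and C-5.
Putting it together: 4,5-diethylnon-1-yne.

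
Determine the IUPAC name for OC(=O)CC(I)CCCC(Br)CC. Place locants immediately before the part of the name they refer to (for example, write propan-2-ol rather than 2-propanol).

7-bromo-3-iodononanoic acid

The longest carbon chain that includes the –COOH group has 9 carbons, so the parent hydride is nonane.
A carboxylic acid (terminal –COOH) is the principal characteristic group, giving the suffix -oic acid.
Choose the numbering such that the carboxylic acid carbon is C-1 by definition.
This places a bromo group at C-7; an iodo group at C-3.
Prefixes are listed alphabetically: bromo, iodo.
Putting it together: 7-bromo-3-iodononanoic acid.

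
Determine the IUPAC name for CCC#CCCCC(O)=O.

Counting along the main chain through the –COOH group and the multiple bond gives 8 carbons: the parent is octane.
A carboxylic acid (terminal –COOH) is the principal characteristic group, giving the suffix -oic acid.
There is one C≡C triple bond, indicated by the ending -yne.
The numbering direction is chosen so that the carboxylic acid carbon is C-1 by definition.
This places the triple bond between C-5 and C-6.
The name is oct-5-ynoic acid.

oct-5-ynoic acid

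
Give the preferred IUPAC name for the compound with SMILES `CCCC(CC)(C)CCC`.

4-ethyl-4-methylheptane

The longest carbon chain is 7 atoms: the parent is heptane.
Both numbering directions give the same locant set; either may be used.
With this numbering: an ethyl group at C-4; a methyl group at C-4.
Prefixes are listed alphabetically: ethyl, methyl.
The name is 4-ethyl-4-methylheptane.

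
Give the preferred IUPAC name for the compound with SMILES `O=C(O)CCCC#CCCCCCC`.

dodec-5-ynoic acid

The longest carbon chain that includes the –COOH group and the multiple bond has 12 carbons, so the parent hydride is dodecane.
The highest-priority functional group is a carboxylic acid (terminal –COOH), so the name ends in -oic acid.
A C≡C triple bond in the chain gives the infix -yne-.
Number the chain so that the carboxylic acid carbon is C-1 by definition.
With this numbering: the triple bond between C-5 and C-6.
The name is dodec-5-ynoic acid.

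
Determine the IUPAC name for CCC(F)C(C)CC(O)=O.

The longest chain bearing the –COOH group is 6 carbons long (hexane).
The principal characteristic group is a carboxylic acid (terminal –COOH), named with the suffix -oic acid.
Choose the numbering such that the carboxylic acid carbon is C-1 by definition.
This places a fluoro group at C-4; a methyl group at C-3.
Prefixes are listed alphabetically: fluoro, methyl.
Putting it together: 4-fluoro-3-methylhexanoic acid.

4-fluoro-3-methylhexanoic acid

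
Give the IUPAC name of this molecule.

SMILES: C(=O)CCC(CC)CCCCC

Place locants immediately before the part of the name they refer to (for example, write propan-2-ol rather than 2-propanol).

The longest chain bearing the –CHO group is 9 carbons long (nonane).
An aldehyde (terminal –CHO) is the principal characteristic group, giving the suffix -al.
Choose the numbering such that the aldehyde carbon is C-1 by definition.
That gives an ethyl group at C-4.
Assembling the pieces gives 4-ethylnonanal.

4-ethylnonanal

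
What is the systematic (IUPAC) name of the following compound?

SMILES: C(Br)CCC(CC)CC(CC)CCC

The parent chain contains 9 carbons (nonane).
The numbering direction is chosen so that the substituent locant set {1,4,6} is lower than {4,6,9} at the first point of difference.
With this numbering: a bromo group at C-1; ethyl groups at C-4 and C-6.
Substituent prefixes are cited in alphabetical order (multiplying prefixes like di-/tri- are ignored for ordering).
Putting it together: 1-bromo-4,6-diethylnonane.

1-bromo-4,6-diethylnonane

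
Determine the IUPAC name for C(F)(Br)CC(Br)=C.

2,4-dibromo-4-fluorobut-1-ene

The longest chain bearing the multiple bond is 4 carbons long (butane).
The chain contains a C=C double bond, so the unsaturation ending is -ene.
The numbering direction is chosen so that numbering from this end puts the double bond at C-1 rather than C-3.
This places the double bond between C-1 and C-2; bromo groups at C-2 and C-4; a fluoro group at C-4.
Substituent prefixes are cited in alphabetical order (multiplying prefixes like di-/tri- are ignored for ordering).
Assembling the pieces gives 2,4-dibromo-4-fluorobut-1-ene.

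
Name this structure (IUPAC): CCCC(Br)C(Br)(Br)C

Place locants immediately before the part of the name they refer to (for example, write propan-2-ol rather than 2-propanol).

2,2,3-tribromohexane

The parent chain contains 6 carbons (hexane).
The numbering direction is chosen so that the substituent locant set {2,2,3} is lower than {4,5,5} at the first point of difference.
With this numbering: bromo groups at C-2 (×2) and C-3.
Assembling the pieces gives 2,2,3-tribromohexane.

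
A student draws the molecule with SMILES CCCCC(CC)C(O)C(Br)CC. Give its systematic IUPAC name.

The longest chain bearing the –OH group is 9 carbons long (nonane).
The principal characteristic group is an alcohol (–OH), named with the suffix -ol.
Number the chain so that numbering from this end puts the hydroxyl group at C-4 rather than C-6.
That gives the hydroxyl at C-4; a bromo group at C-3; an ethyl group at C-5.
Prefixes are listed alphabetically: bromo, ethyl.
Assembling the pieces gives 3-bromo-5-ethylnonan-4-ol.

3-bromo-5-ethylnonan-4-ol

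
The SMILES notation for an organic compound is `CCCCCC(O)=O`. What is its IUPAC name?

hexanoic acid

Counting along the main chain through the –COOH group gives 6 carbons: the parent is hexane.
The highest-priority functional group is a carboxylic acid (terminal –COOH), so the name ends in -oic acid.
The numbering direction is chosen so that the carboxylic acid carbon is C-1 by definition.
The name is hexanoic acid.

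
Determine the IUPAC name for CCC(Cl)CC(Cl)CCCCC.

The longest carbon chain is 10 atoms: the parent is decane.
Choose the numbering such that the substituent locant set {3,5} is lower than {6,8} at the first point of difference.
This places chloro groups at C-3 and C-5.
The name is 3,5-dichlorodecane.

3,5-dichlorodecane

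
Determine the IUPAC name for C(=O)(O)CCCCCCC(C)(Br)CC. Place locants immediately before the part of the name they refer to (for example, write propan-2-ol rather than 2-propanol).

8-bromo-8-methyldecanoic acid

The longest chain bearing the –COOH group is 10 carbons long (decane).
The principal characteristic group is a carboxylic acid (terminal –COOH), named with the suffix -oic acid.
Choose the numbering such that the carboxylic acid carbon is C-1 by definition.
This places a bromo group at C-8; a methyl group at C-8.
The substituents are ordered alphabetically, ignoring any di-/tri- multipliers.
Assembling the pieces gives 8-bromo-8-methyldecanoic acid.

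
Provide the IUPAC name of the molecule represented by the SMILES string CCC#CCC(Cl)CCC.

6-chloronon-3-yne

The longest carbon chain that includes the multiple bond has 9 carbons, so the parent hydride is nonane.
The chain contains a C≡C triple bond, so the unsaturation ending is -yne.
Number the chain so that numbering from this end puts the triple bond at C-3 rather than C-6.
This places the triple bond between C-3 and C-4; a chloro group at C-6.
The name is 6-chloronon-3-yne.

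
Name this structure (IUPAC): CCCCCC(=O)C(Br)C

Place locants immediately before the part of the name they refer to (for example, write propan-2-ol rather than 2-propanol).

2-bromooctan-3-one

Counting along the main chain through the carbonyl gives 8 carbons: the parent is octane.
A ketone (C=O on an internal carbon) is the principal characteristic group, giving the suffix -one.
Choose the numbering such that numbering from this end puts the carbonyl group at C-3 rather than C-6.
This places the carbonyl at C-3; a bromo group at C-2.
Assembling the pieces gives 2-bromooctan-3-one.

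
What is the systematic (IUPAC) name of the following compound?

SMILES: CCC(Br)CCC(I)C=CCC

The longest carbon chain that includes the multiple bond has 10 carbons, so the parent hydride is decane.
The chain contains a C=C double bond, so the unsaturation ending is -ene.
Number the chain so that numbering from this end puts the double bond at C-3 rather than C-7.
That gives the double bond between C-3 and C-4; a bromo group at C-8; an iodo group at C-5.
Prefixes are listed alphabetically: bromo, iodo.
Putting it together: 8-bromo-5-iododec-3-ene.

8-bromo-5-iododec-3-ene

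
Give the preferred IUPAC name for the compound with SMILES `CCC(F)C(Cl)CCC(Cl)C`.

The longest carbon chain is 8 atoms: the parent is octane.
The numbering direction is chosen so that the substituent locant set {2,5,6} is lower than {3,4,7} at the first point of difference.
That gives chloro groups at C-2 and C-5; a fluoro group at C-6.
The substituents are ordered alphabetically, ignoring any di-/tri- multipliers.
The name is 2,5-dichloro-6-fluorooctane.

2,5-dichloro-6-fluorooctane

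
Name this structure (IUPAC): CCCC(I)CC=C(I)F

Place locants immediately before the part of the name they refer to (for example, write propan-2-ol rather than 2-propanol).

1-fluoro-1,4-diiodohept-1-ene

The longest carbon chain that includes the multiple bond has 7 carbons, so the parent hydride is heptane.
A C=C double bond in the chain gives the infix -ene-.
The numbering direction is chosen so that numbering from this end puts the double bond at C-1 rather than C-6.
This places the double bond between C-1 and C-2; a fluoro group at C-1; iodo groups at C-1 and C-4.
Prefixes are listed alphabetically: fluoro, iodo.
The name is 1-fluoro-1,4-diiodohept-1-ene.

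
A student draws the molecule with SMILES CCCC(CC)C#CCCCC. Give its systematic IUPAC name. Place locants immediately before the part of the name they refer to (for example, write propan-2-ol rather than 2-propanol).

4-ethyldec-5-yne

The longest chain bearing the multiple bond is 10 carbons long (decane).
There is one C≡C triple bond, indicated by the ending -yne.
Choose the numbering such that the substituent locant set {4} is lower than {7} at the first point of difference.
That gives the triple bond between C-5 and C-6; an ethyl group at C-4.
Assembling the pieces gives 4-ethyldec-5-yne.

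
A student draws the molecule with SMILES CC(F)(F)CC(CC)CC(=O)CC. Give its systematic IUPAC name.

Counting along the main chain through the carbonyl gives 8 carbons: the parent is octane.
A ketone (C=O on an internal carbon) is the principal characteristic group, giving the suffix -one.
Choose the numbering such that numbering from this end puts the carbonyl group at C-3 rather than C-6.
This places the carbonyl at C-3; an ethyl group at C-5; two fluoro groups at C-7.
The substituents are ordered alphabetically, ignoring any di-/tri- multipliers.
The name is 5-ethyl-7,7-difluorooctan-3-one.

5-ethyl-7,7-difluorooctan-3-one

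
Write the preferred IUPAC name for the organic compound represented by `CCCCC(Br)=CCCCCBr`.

1,6-dibromodec-5-ene

The longest chain bearing the multiple bond is 10 carbons long (decane).
A C=C double bond in the chain gives the infix -ene-.
The numbering direction is chosen so that the substituent locant set {1,6} is lower than {5,10} at the first point of difference.
This places the double bond between C-5 and C-6; bromo groups at C-1 and C-6.
The name is 1,6-dibromodec-5-ene.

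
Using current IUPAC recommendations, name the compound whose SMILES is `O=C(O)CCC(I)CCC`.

4-iodoheptanoic acid

The longest chain bearing the –COOH group is 7 carbons long (heptane).
The principal characteristic group is a carboxylic acid (terminal –COOH), named with the suffix -oic acid.
Choose the numbering such that the carboxylic acid carbon is C-1 by definition.
That gives an iodo group at C-4.
Putting it together: 4-iodoheptanoic acid.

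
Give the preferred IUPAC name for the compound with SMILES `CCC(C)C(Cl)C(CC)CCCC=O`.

The longest carbon chain that includes the –CHO group has 9 carbons, so the parent hydride is nonane.
The principal characteristic group is an aldehyde (terminal –CHO), named with the suffix -al.
Choose the numbering such that the aldehyde carbon is C-1 by definition.
This places a chloro group at C-6; an ethyl group at C-5; a methyl group at C-7.
The substituents are ordered alphabetically, ignoring any di-/tri- multipliers.
The name is 6-chloro-5-ethyl-7-methylnonanal.

6-chloro-5-ethyl-7-methylnonanal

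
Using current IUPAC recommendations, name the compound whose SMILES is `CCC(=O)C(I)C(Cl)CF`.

5-chloro-6-fluoro-4-iodohexan-3-one

Counting along the main chain through the carbonyl gives 6 carbons: the parent is hexane.
The highest-priority functional group is a ketone (C=O on an internal carbon), so the name ends in -one.
Number the chain so that numbering from this end puts the carbonyl group at C-3 rather than C-4.
That gives the carbonyl at C-3; a chloro group at C-5; a fluoro group at C-6; an iodo group at C-4.
Substituent prefixes are cited in alphabetical order (multiplying prefixes like di-/tri- are ignored for ordering).
Assembling the pieces gives 5-chloro-6-fluoro-4-iodohexan-3-one.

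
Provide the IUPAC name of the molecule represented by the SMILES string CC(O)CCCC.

hexan-2-ol

The longest chain bearing the –OH group is 6 carbons long (hexane).
An alcohol (–OH) is the principal characteristic group, giving the suffix -ol.
Number the chain so that numbering from this end puts the hydroxyl group at C-2 rather than C-5.
That gives the hydroxyl at C-2.
Putting it together: hexan-2-ol.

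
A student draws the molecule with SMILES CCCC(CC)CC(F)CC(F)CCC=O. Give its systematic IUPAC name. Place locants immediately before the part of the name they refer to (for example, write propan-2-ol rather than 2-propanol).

The longest chain bearing the –CHO group is 11 carbons long (undecane).
The principal characteristic group is an aldehyde (terminal –CHO), named with the suffix -al.
The numbering direction is chosen so that the aldehyde carbon is C-1 by definition.
That gives an ethyl group at C-8; fluoro groups at C-4 and C-6.
Substituent prefixes are cited in alphabetical order (multiplying prefixes like di-/tri- are ignored for ordering).
The name is 8-ethyl-4,6-difluoroundecanal.

8-ethyl-4,6-difluoroundecanal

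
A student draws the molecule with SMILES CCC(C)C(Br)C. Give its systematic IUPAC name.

The parent chain contains 5 carbons (pentane).
Choose the numbering such that the substituent locant set {2,3} is lower than {3,4} at the first point of difference.
That gives a bromo group at C-2; a methyl group at C-3.
Prefixes are listed alphabetically: bromo, methyl.
Assembling the pieces gives 2-bromo-3-methylpentane.

2-bromo-3-methylpentane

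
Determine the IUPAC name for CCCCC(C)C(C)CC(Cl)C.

The longest carbon chain is 9 atoms: the parent is nonane.
Choose the numbering such that the substituent locant set {2,4,5} is lower than {5,6,8} at the first point of difference.
With this numbering: a chloro group at C-2; methyl groups at C-4 and C-5.
The substituents are ordered alphabetically, ignoring any di-/tri- multipliers.
The name is 2-chloro-4,5-dimethylnonane.

2-chloro-4,5-dimethylnonane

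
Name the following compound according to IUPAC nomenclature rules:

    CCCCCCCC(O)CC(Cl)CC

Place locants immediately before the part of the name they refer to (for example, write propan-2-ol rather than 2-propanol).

Counting along the main chain through the –OH group gives 12 carbons: the parent is dodecane.
An alcohol (–OH) is the principal characteristic group, giving the suffix -ol.
The numbering direction is chosen so that numbering from this end puts the hydroxyl group at C-5 rather than C-8.
That gives the hydroxyl at C-5; a chloro group at C-3.
The name is 3-chlorododecan-5-ol.

3-chlorododecan-5-ol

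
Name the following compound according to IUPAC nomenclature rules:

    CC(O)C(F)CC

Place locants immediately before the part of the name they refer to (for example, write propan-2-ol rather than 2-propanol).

The longest carbon chain that includes the –OH group has 5 carbons, so the parent hydride is pentane.
The highest-priority functional group is an alcohol (–OH), so the name ends in -ol.
Number the chain so that numbering from this end puts the hydroxyl group at C-2 rather than C-4.
That gives the hydroxyl at C-2; a fluoro group at C-3.
Putting it together: 3-fluoropentan-2-ol.

3-fluoropentan-2-ol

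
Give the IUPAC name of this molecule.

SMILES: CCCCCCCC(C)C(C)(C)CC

The longest carbon chain is 11 atoms: the parent is undecane.
Number the chain so that the substituent locant set {3,3,4} is lower than {8,9,9} at the first point of difference.
This places methyl groups at C-3 (×2) and C-4.
Putting it together: 3,3,4-trimethylundecane.

3,3,4-trimethylundecane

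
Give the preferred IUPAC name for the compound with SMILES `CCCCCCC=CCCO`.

dec-3-en-1-ol

Counting along the main chain through the –OH group and the multiple bond gives 10 carbons: the parent is decane.
The highest-priority functional group is an alcohol (–OH), so the name ends in -ol.
There is one C=C double bond, indicated by the ending -ene.
Number the chain so that numbering from this end puts the hydroxyl group at C-1 rather than C-10.
With this numbering: the hydroxyl at C-1; the double bond between C-3 and C-4.
Putting it together: dec-3-en-1-ol.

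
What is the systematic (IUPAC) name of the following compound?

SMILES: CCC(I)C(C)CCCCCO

The longest chain bearing the –OH group is 9 carbons long (nonane).
The principal characteristic group is an alcohol (–OH), named with the suffix -ol.
Number the chain so that numbering from this end puts the hydroxyl group at C-1 rather than C-9.
This places the hydroxyl at C-1; an iodo group at C-7; a methyl group at C-6.
The substituents are ordered alphabetically, ignoring any di-/tri- multipliers.
Putting it together: 7-iodo-6-methylnonan-1-ol.

7-iodo-6-methylnonan-1-ol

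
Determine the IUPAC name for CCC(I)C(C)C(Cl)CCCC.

5-chloro-3-iodo-4-methylnonane

The parent chain contains 9 carbons (nonane).
Choose the numbering such that the substituent locant set {3,4,5} is lower than {5,6,7} at the first point of difference.
This places a chloro group at C-5; an iodo group at C-3; a methyl group at C-4.
The substituents are ordered alphabetically, ignoring any di-/tri- multipliers.
Putting it together: 5-chloro-3-iodo-4-methylnonane.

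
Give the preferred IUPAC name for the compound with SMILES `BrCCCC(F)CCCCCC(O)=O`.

10-bromo-7-fluorodecanoic acid

The longest chain bearing the –COOH group is 10 carbons long (decane).
The principal characteristic group is a carboxylic acid (terminal –COOH), named with the suffix -oic acid.
Choose the numbering such that the carboxylic acid carbon is C-1 by definition.
This places a bromo group at C-10; a fluoro group at C-7.
Substituent prefixes are cited in alphabetical order (multiplying prefixes like di-/tri- are ignored for ordering).
The name is 10-bromo-7-fluorodecanoic acid.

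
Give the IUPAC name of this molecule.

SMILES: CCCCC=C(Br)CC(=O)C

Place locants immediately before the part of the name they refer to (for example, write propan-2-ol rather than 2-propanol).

4-bromonon-4-en-2-one

Counting along the main chain through the carbonyl and the multiple bond gives 9 carbons: the parent is nonane.
The highest-priority functional group is a ketone (C=O on an internal carbon), so the name ends in -one.
The chain contains a C=C double bond, so the unsaturation ending is -ene.
Number the chain so that numbering from this end puts the carbonyl group at C-2 rather than C-8.
That gives the carbonyl at C-2; the double bond between C-4 and C-5; a bromo group at C-4.
Assembling the pieces gives 4-bromonon-4-en-2-one.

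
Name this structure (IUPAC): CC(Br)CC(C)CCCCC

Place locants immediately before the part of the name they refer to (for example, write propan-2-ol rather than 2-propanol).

The longest carbon chain is 9 atoms: the parent is nonane.
Choose the numbering such that the substituent locant set {2,4} is lower than {6,8} at the first point of difference.
That gives a bromo group at C-2; a methyl group at C-4.
Substituent prefixes are cited in alphabetical order (multiplying prefixes like di-/tri- are ignored for ordering).
Putting it together: 2-bromo-4-methylnonane.

2-bromo-4-methylnonane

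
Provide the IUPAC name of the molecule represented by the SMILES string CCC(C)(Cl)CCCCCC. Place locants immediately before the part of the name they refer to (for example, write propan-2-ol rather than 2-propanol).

3-chloro-3-methylnonane

The longest carbon chain is 9 atoms: the parent is nonane.
Choose the numbering such that the substituent locant set {3,3} is lower than {7,7} at the first point of difference.
That gives a chloro group at C-3; a methyl group at C-3.
Substituent prefixes are cited in alphabetical order (multiplying prefixes like di-/tri- are ignored for ordering).
Assembling the pieces gives 3-chloro-3-methylnonane.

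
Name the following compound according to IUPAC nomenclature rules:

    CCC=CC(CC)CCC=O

4-ethyloct-5-enal

The longest carbon chain that includes the –CHO group and the multiple bond has 8 carbons, so the parent hydride is octane.
An aldehyde (terminal –CHO) is the principal characteristic group, giving the suffix -al.
There is one C=C double bond, indicated by the ending -ene.
The numbering direction is chosen so that the aldehyde carbon is C-1 by definition.
This places the double bond between C-5 and C-6; an ethyl group at C-4.
The name is 4-ethyloct-5-enal.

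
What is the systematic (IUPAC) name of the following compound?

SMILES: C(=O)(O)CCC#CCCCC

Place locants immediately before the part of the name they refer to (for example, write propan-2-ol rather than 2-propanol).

non-4-ynoic acid

The longest chain bearing the –COOH group and the multiple bond is 9 carbons long (nonane).
A carboxylic acid (terminal –COOH) is the principal characteristic group, giving the suffix -oic acid.
A C≡C triple bond in the chain gives the infix -yne-.
Choose the numbering such that the carboxylic acid carbon is C-1 by definition.
This places the triple bond between C-4 and C-5.
Assembling the pieces gives non-4-ynoic acid.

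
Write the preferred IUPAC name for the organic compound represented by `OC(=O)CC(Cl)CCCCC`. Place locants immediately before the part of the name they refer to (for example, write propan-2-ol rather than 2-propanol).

Counting along the main chain through the –COOH group gives 8 carbons: the parent is octane.
The principal characteristic group is a carboxylic acid (terminal –COOH), named with the suffix -oic acid.
Choose the numbering such that the carboxylic acid carbon is C-1 by definition.
With this numbering: a chloro group at C-3.
Assembling the pieces gives 3-chlorooctanoic acid.

3-chlorooctanoic acid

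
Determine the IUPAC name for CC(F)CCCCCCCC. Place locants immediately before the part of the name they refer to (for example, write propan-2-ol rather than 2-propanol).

2-fluorodecane

The parent chain contains 10 carbons (decane).
The numbering direction is chosen so that the substituent locant set {2} is lower than {9} at the first point of difference.
With this numbering: a fluoro group at C-2.
The name is 2-fluorodecane.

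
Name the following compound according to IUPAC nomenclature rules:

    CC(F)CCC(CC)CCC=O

Counting along the main chain through the –CHO group gives 8 carbons: the parent is octane.
An aldehyde (terminal –CHO) is the principal characteristic group, giving the suffix -al.
Number the chain so that the aldehyde carbon is C-1 by definition.
With this numbering: an ethyl group at C-4; a fluoro group at C-7.
Prefixes are listed alphabetically: ethyl, fluoro.
The name is 4-ethyl-7-fluorooctanal.

4-ethyl-7-fluorooctanal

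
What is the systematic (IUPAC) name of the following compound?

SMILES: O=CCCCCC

Counting along the main chain through the –CHO group gives 6 carbons: the parent is hexane.
An aldehyde (terminal –CHO) is the principal characteristic group, giving the suffix -al.
The numbering direction is chosen so that the aldehyde carbon is C-1 by definition.
Putting it together: hexanal.

hexanal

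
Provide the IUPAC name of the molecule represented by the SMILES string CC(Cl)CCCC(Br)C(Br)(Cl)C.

2,3-dibromo-2,7-dichlorooctane

The longest carbon chain is 8 atoms: the parent is octane.
Choose the numbering such that the substituent locant set {2,2,3,7} is lower than {2,6,7,7} at the first point of difference.
That gives bromo groups at C-2 and C-3; chloro groups at C-2 and C-7.
The substituents are ordered alphabetically, ignoring any di-/tri- multipliers.
Putting it together: 2,3-dibromo-2,7-dichlorooctane.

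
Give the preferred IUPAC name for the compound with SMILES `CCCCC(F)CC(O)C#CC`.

The longest chain bearing the –OH group and the multiple bond is 10 carbons long (decane).
The principal characteristic group is an alcohol (–OH), named with the suffix -ol.
The chain contains a C≡C triple bond, so the unsaturation ending is -yne.
The numbering direction is chosen so that numbering from this end puts the hydroxyl group at C-4 rather than C-7.
That gives the hydroxyl at C-4; the triple bond between C-2 and C-3; a fluoro group at C-6.
Assembling the pieces gives 6-fluorodec-2-yn-4-ol.

6-fluorodec-2-yn-4-ol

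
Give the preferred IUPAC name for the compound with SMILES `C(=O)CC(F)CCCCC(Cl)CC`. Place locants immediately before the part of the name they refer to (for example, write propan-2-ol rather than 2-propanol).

Counting along the main chain through the –CHO group gives 10 carbons: the parent is decane.
The principal characteristic group is an aldehyde (terminal –CHO), named with the suffix -al.
Choose the numbering such that the aldehyde carbon is C-1 by definition.
That gives a chloro group at C-8; a fluoro group at C-3.
Substituent prefixes are cited in alphabetical order (multiplying prefixes like di-/tri- are ignored for ordering).
The name is 8-chloro-3-fluorodecanal.

8-chloro-3-fluorodecanal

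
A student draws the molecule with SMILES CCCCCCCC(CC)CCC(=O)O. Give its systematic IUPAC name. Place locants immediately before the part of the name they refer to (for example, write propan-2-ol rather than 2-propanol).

Counting along the main chain through the –COOH group gives 11 carbons: the parent is undecane.
A carboxylic acid (terminal –COOH) is the principal characteristic group, giving the suffix -oic acid.
Number the chain so that the carboxylic acid carbon is C-1 by definition.
This places an ethyl group at C-4.
The name is 4-ethylundecanoic acid.

4-ethylundecanoic acid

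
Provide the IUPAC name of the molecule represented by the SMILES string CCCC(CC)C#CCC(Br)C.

2-bromo-6-ethylnon-4-yne

Counting along the main chain through the multiple bond gives 9 carbons: the parent is nonane.
There is one C≡C triple bond, indicated by the ending -yne.
Choose the numbering such that numbering from this end puts the triple bond at C-4 rather than C-5.
This places the triple bond between C-4 and C-5; a bromo group at C-2; an ethyl group at C-6.
Prefixes are listed alphabetically: bromo, ethyl.
Putting it together: 2-bromo-6-ethylnon-4-yne.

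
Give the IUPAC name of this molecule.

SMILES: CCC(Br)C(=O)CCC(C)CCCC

The longest chain bearing the carbonyl is 11 carbons long (undecane).
The highest-priority functional group is a ketone (C=O on an internal carbon), so the name ends in -one.
The numbering direction is chosen so that numbering from this end puts the carbonyl group at C-4 rather than C-8.
With this numbering: the carbonyl at C-4; a bromo group at C-3; a methyl group at C-7.
Prefixes are listed alphabetically: bromo, methyl.
Assembling the pieces gives 3-bromo-7-methylundecan-4-one.

3-bromo-7-methylundecan-4-one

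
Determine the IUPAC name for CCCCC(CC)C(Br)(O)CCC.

Counting along the main chain through the –OH group gives 9 carbons: the parent is nonane.
An alcohol (–OH) is the principal characteristic group, giving the suffix -ol.
Choose the numbering such that numbering from this end puts the hydroxyl group at C-4 rather than C-6.
This places the hydroxyl at C-4; a bromo group at C-4; an ethyl group at C-5.
The substituents are ordered alphabetically, ignoring any di-/tri- multipliers.
Putting it together: 4-bromo-5-ethylnonan-4-ol.

4-bromo-5-ethylnonan-4-ol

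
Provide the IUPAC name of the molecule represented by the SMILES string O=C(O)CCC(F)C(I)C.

The longest carbon chain that includes the –COOH group has 6 carbons, so the parent hydride is hexane.
The principal characteristic group is a carboxylic acid (terminal –COOH), named with the suffix -oic acid.
The numbering direction is chosen so that the carboxylic acid carbon is C-1 by definition.
This places a fluoro group at C-4; an iodo group at C-5.
Prefixes are listed alphabetically: fluoro, iodo.
Putting it together: 4-fluoro-5-iodohexanoic acid.

4-fluoro-5-iodohexanoic acid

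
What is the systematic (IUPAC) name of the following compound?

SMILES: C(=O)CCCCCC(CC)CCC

7-ethyldecanal

The longest carbon chain that includes the –CHO group has 10 carbons, so the parent hydride is decane.
The highest-priority functional group is an aldehyde (terminal –CHO), so the name ends in -al.
The numbering direction is chosen so that the aldehyde carbon is C-1 by definition.
That gives an ethyl group at C-7.
Putting it together: 7-ethyldecanal.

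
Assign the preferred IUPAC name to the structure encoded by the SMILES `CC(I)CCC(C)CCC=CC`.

The longest chain bearing the multiple bond is 10 carbons long (decane).
A C=C double bond in the chain gives the infix -ene-.
The numbering direction is chosen so that numbering from this end puts the double bond at C-2 rather than C-8.
With this numbering: the double bond between C-2 and C-3; an iodo group at C-9; a methyl group at C-6.
The substituents are ordered alphabetically, ignoring any di-/tri- multipliers.
Putting it together: 9-iodo-6-methyldec-2-ene.

9-iodo-6-methyldec-2-ene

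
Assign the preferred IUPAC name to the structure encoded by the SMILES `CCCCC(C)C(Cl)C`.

The longest continuous carbon chain has 7 atoms, so the parent hydride is heptane.
Number the chain so that the substituent locant set {2,3} is lower than {5,6} at the first point of difference.
This places a chloro group at C-2; a methyl group at C-3.
The substituents are ordered alphabetically, ignoring any di-/tri- multipliers.
The name is 2-chloro-3-methylheptane.

2-chloro-3-methylheptane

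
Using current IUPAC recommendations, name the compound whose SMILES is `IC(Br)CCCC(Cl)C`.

1-bromo-5-chloro-1-iodohexane

The parent chain contains 6 carbons (hexane).
The numbering direction is chosen so that the substituent locant set {1,1,5} is lower than {2,6,6} at the first point of difference.
This places a bromo group at C-1; a chloro group at C-5; an iodo group at C-1.
Prefixes are listed alphabetically: bromo, chloro, iodo.
Putting it together: 1-bromo-5-chloro-1-iodohexane.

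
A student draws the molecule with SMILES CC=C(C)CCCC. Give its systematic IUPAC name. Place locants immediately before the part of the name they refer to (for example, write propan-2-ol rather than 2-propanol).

The longest chain bearing the multiple bond is 7 carbons long (heptane).
The chain contains a C=C double bond, so the unsaturation ending is -ene.
Number the chain so that numbering from this end puts the double bond at C-2 rather than C-5.
That gives the double bond between C-2 and C-3; a methyl group at C-3.
The name is 3-methylhept-2-ene.

3-methylhept-2-ene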